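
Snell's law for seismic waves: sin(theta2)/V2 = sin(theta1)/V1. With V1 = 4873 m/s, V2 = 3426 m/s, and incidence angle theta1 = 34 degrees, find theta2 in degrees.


sin(theta1) = sin(34 deg) = 0.559193
sin(theta2) = V2/V1 * sin(theta1) = 3426/4873 * 0.559193 = 0.393145
theta2 = arcsin(0.393145) = 23.1503 degrees

23.1503


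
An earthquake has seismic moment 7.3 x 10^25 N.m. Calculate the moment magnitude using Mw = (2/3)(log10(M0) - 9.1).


log10(M0) = log10(7.3 x 10^25) = 25.8633
Mw = 2/3 * (25.8633 - 9.1)
= 2/3 * 16.7633
= 11.18

11.18


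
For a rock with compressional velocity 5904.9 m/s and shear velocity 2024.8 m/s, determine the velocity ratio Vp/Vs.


Vp/Vs = 5904.9 / 2024.8
= 2.9163

2.9163


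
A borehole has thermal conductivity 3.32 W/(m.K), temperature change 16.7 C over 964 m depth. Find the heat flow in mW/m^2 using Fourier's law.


q = k * dT / dz * 1000
= 3.32 * 16.7 / 964 * 1000
= 0.057515 * 1000
= 57.5145 mW/m^2

57.5145


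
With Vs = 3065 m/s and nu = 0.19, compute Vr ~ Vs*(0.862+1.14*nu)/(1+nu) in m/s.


Numerator factor = 0.862 + 1.14*0.19 = 1.0786
Denominator = 1 + 0.19 = 1.19
Vr = 3065 * 1.0786 / 1.19 = 2778.07 m/s

2778.07


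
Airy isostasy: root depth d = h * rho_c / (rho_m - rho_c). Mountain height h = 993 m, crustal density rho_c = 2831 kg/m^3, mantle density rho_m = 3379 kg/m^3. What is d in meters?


rho_m - rho_c = 3379 - 2831 = 548
d = 993 * 2831 / 548
= 2811183 / 548
= 5129.9 m

5129.9


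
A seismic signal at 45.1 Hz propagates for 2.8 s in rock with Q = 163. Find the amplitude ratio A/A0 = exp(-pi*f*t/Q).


pi*f*t/Q = pi*45.1*2.8/163 = 2.433867
A/A0 = exp(-2.433867) = 0.087697

0.087697


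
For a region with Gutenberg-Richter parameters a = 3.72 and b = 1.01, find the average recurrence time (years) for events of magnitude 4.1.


log10(N) = 3.72 - 1.01*4.1 = -0.421
N = 10^-0.421 = 0.379315
T = 1/N = 1/0.379315 = 2.6363 years

2.6363


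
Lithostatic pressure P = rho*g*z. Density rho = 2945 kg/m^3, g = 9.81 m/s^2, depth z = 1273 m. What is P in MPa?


P = rho * g * z / 1e6
= 2945 * 9.81 * 1273 / 1e6
= 36777542.85 / 1e6
= 36.7775 MPa

36.7775


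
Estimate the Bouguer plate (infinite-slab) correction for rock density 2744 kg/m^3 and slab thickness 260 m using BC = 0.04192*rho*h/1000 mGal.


BC = 0.04192 * rho * h / 1000
= 0.04192 * 2744 * 260 / 1000
= 29.9074 mGal

29.9074


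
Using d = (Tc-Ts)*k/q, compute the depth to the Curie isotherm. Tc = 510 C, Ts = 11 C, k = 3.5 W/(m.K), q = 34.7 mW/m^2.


T_Curie - T_surf = 510 - 11 = 499 C
Convert q to W/m^2: 34.7 mW/m^2 = 0.0347 W/m^2
d = 499 * 3.5 / 0.0347 = 50331.41 m

50331.41


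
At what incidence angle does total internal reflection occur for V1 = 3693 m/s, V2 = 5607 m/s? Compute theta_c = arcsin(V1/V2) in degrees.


V1/V2 = 3693/5607 = 0.658641
theta_c = arcsin(0.658641) = 41.1963 degrees

41.1963


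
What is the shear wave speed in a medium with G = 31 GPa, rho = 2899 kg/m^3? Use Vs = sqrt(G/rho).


Convert G to Pa: G = 31e9 Pa
Compute G/rho = 31e9 / 2899 = 10693342.5319
Vs = sqrt(10693342.5319) = 3270.07 m/s

3270.07


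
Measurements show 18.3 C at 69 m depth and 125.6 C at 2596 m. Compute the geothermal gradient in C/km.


dT = 125.6 - 18.3 = 107.3 C
dz = 2596 - 69 = 2527 m
gradient = dT/dz * 1000 = 107.3/2527 * 1000 = 42.4614 C/km

42.4614


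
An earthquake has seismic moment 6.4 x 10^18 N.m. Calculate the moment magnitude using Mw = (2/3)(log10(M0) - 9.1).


log10(M0) = log10(6.4 x 10^18) = 18.8062
Mw = 2/3 * (18.8062 - 9.1)
= 2/3 * 9.7062
= 6.47

6.47


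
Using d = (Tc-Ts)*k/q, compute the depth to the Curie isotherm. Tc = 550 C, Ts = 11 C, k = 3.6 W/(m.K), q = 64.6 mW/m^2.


T_Curie - T_surf = 550 - 11 = 539 C
Convert q to W/m^2: 64.6 mW/m^2 = 0.0646 W/m^2
d = 539 * 3.6 / 0.0646 = 30037.15 m

30037.15


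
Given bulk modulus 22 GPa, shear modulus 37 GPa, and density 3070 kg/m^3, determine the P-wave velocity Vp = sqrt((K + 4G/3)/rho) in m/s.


First compute the effective modulus:
K + 4G/3 = 22e9 + 4*37e9/3 = 71333333333.33 Pa
Then divide by density:
71333333333.33 / 3070 = 23235613.4636 Pa/(kg/m^3)
Take the square root:
Vp = sqrt(23235613.4636) = 4820.33 m/s

4820.33


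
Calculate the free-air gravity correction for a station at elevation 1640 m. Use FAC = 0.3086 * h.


FAC = 0.3086 * h
= 0.3086 * 1640
= 506.104 mGal

506.104


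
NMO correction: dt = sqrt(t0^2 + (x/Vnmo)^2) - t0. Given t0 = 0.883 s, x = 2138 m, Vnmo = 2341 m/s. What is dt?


x/Vnmo = 2138/2341 = 0.913285
(x/Vnmo)^2 = 0.834089
t0^2 = 0.779689
sqrt(0.779689 + 0.834089) = 1.270346
dt = 1.270346 - 0.883 = 0.387346

0.387346


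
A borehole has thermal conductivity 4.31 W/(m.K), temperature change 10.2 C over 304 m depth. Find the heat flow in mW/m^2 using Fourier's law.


q = k * dT / dz * 1000
= 4.31 * 10.2 / 304 * 1000
= 0.144612 * 1000
= 144.6118 mW/m^2

144.6118


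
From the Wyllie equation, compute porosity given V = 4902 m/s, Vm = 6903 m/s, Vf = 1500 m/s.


1/V - 1/Vm = 1/4902 - 1/6903 = 5.913e-05
1/Vf - 1/Vm = 1/1500 - 1/6903 = 0.0005218
phi = 5.913e-05 / 0.0005218 = 0.1133

0.1133


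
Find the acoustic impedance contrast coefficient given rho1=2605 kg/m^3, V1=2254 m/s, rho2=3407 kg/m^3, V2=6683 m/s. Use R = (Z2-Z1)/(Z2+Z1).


Z1 = 2605 * 2254 = 5871670
Z2 = 3407 * 6683 = 22768981
R = (22768981 - 5871670) / (22768981 + 5871670) = 16897311 / 28640651 = 0.59

0.59


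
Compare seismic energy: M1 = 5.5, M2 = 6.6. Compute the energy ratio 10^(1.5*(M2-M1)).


M2 - M1 = 6.6 - 5.5 = 1.1
1.5 * 1.1 = 1.65
ratio = 10^1.65 = 44.67

44.67


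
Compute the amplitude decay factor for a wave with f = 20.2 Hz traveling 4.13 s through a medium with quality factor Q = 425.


pi*f*t/Q = pi*20.2*4.13/425 = 0.616684
A/A0 = exp(-0.616684) = 0.539731

0.539731


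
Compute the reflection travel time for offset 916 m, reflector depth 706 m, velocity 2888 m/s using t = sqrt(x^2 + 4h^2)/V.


x^2 + 4h^2 = 916^2 + 4*706^2 = 839056 + 1993744 = 2832800
sqrt(2832800) = 1683.0924
t = 1683.0924 / 2888 = 0.5828 s

0.5828


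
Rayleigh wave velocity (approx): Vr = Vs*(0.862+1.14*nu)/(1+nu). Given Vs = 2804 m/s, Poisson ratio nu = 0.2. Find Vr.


Numerator factor = 0.862 + 1.14*0.2 = 1.09
Denominator = 1 + 0.2 = 1.2
Vr = 2804 * 1.09 / 1.2 = 2546.97 m/s

2546.97


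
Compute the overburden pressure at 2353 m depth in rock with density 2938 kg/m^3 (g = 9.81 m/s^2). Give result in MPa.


P = rho * g * z / 1e6
= 2938 * 9.81 * 2353 / 1e6
= 67817648.34 / 1e6
= 67.8176 MPa

67.8176


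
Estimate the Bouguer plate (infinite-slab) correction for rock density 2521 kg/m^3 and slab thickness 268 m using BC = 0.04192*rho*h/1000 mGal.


BC = 0.04192 * rho * h / 1000
= 0.04192 * 2521 * 268 / 1000
= 28.3223 mGal

28.3223


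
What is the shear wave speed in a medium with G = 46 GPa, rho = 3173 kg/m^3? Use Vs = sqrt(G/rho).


Convert G to Pa: G = 46e9 Pa
Compute G/rho = 46e9 / 3173 = 14497321.1472
Vs = sqrt(14497321.1472) = 3807.53 m/s

3807.53


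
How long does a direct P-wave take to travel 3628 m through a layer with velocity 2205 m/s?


t = x / V
= 3628 / 2205
= 1.6454 s

1.6454


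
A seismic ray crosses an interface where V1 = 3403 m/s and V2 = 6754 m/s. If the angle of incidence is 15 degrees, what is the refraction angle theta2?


sin(theta1) = sin(15 deg) = 0.258819
sin(theta2) = V2/V1 * sin(theta1) = 6754/3403 * 0.258819 = 0.513683
theta2 = arcsin(0.513683) = 30.9095 degrees

30.9095


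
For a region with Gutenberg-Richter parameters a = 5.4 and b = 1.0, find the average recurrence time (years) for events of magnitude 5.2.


log10(N) = 5.4 - 1.0*5.2 = 0.2
N = 10^0.2 = 1.584893
T = 1/N = 1/1.584893 = 0.631 years

0.631


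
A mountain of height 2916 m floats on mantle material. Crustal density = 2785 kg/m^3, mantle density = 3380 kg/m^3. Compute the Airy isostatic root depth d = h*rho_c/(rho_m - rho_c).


rho_m - rho_c = 3380 - 2785 = 595
d = 2916 * 2785 / 595
= 8121060 / 595
= 13648.84 m

13648.84


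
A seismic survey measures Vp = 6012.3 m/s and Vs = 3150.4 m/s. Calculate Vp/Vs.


Vp/Vs = 6012.3 / 3150.4
= 1.9084

1.9084


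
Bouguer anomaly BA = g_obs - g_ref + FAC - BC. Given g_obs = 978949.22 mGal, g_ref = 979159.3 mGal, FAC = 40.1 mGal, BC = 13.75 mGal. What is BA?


BA = g_obs - g_ref + FAC - BC
= 978949.22 - 979159.3 + 40.1 - 13.75
= -183.73 mGal

-183.73


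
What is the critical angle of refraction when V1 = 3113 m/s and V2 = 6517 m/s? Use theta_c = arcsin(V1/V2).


V1/V2 = 3113/6517 = 0.477674
theta_c = arcsin(0.477674) = 28.5336 degrees

28.5336


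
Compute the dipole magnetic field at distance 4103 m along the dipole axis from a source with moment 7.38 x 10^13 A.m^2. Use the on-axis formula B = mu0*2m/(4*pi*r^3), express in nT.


m = 7.38 x 10^13 = 73800000000000 A.m^2
2m = 147600000000000 A.m^2
r^3 = 4103^3 = 69072400727
B = (4pi*10^-7) * 147600000000000 / (4*pi * 69072400727) * 1e9
= 185479630.267941 / 867989386759.01 * 1e9
= 213688.8228 nT

213688.8228


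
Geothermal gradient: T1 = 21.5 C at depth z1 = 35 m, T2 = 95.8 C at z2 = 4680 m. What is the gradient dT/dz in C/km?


dT = 95.8 - 21.5 = 74.3 C
dz = 4680 - 35 = 4645 m
gradient = dT/dz * 1000 = 74.3/4645 * 1000 = 15.9957 C/km

15.9957


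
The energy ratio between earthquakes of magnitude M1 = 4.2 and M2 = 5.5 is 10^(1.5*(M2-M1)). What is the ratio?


M2 - M1 = 5.5 - 4.2 = 1.3
1.5 * 1.3 = 1.95
ratio = 10^1.95 = 89.13

89.13


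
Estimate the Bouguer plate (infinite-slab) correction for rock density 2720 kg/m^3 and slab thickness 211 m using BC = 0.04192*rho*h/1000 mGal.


BC = 0.04192 * rho * h / 1000
= 0.04192 * 2720 * 211 / 1000
= 24.0587 mGal

24.0587


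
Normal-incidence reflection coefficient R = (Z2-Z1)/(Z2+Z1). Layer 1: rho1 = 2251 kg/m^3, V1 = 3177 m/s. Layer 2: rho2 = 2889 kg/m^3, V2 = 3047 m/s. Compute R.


Z1 = 2251 * 3177 = 7151427
Z2 = 2889 * 3047 = 8802783
R = (8802783 - 7151427) / (8802783 + 7151427) = 1651356 / 15954210 = 0.1035

0.1035


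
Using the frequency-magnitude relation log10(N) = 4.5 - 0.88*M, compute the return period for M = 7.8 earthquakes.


log10(N) = 4.5 - 0.88*7.8 = -2.364
N = 10^-2.364 = 0.004325
T = 1/N = 1/0.004325 = 231.2065 years

231.2065


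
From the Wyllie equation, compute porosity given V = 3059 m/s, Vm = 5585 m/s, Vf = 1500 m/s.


1/V - 1/Vm = 1/3059 - 1/5585 = 0.00014785
1/Vf - 1/Vm = 1/1500 - 1/5585 = 0.00048762
phi = 0.00014785 / 0.00048762 = 0.3032

0.3032


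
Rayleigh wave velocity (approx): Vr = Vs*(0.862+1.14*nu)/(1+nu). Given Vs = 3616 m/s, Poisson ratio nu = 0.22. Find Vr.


Numerator factor = 0.862 + 1.14*0.22 = 1.1128
Denominator = 1 + 0.22 = 1.22
Vr = 3616 * 1.1128 / 1.22 = 3298.27 m/s

3298.27


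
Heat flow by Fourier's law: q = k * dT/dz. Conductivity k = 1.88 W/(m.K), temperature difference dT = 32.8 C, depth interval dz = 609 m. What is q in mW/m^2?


q = k * dT / dz * 1000
= 1.88 * 32.8 / 609 * 1000
= 0.101255 * 1000
= 101.2545 mW/m^2

101.2545


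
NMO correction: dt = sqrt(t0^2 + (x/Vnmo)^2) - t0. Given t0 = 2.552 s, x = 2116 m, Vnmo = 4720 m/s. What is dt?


x/Vnmo = 2116/4720 = 0.448305
(x/Vnmo)^2 = 0.200977
t0^2 = 6.512704
sqrt(6.512704 + 0.200977) = 2.591077
dt = 2.591077 - 2.552 = 0.039077

0.039077


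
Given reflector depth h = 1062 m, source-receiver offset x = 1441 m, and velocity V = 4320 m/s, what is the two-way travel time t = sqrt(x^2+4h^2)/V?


x^2 + 4h^2 = 1441^2 + 4*1062^2 = 2076481 + 4511376 = 6587857
sqrt(6587857) = 2566.6821
t = 2566.6821 / 4320 = 0.5941 s

0.5941


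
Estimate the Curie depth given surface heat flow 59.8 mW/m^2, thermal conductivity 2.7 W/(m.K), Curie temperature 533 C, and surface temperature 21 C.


T_Curie - T_surf = 533 - 21 = 512 C
Convert q to W/m^2: 59.8 mW/m^2 = 0.0598 W/m^2
d = 512 * 2.7 / 0.0598 = 23117.06 m

23117.06


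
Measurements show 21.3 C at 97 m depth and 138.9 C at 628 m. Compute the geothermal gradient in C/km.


dT = 138.9 - 21.3 = 117.6 C
dz = 628 - 97 = 531 m
gradient = dT/dz * 1000 = 117.6/531 * 1000 = 221.4689 C/km

221.4689


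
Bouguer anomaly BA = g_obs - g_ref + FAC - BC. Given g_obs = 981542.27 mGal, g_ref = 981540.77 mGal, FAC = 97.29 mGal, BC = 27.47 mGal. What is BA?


BA = g_obs - g_ref + FAC - BC
= 981542.27 - 981540.77 + 97.29 - 27.47
= 71.32 mGal

71.32


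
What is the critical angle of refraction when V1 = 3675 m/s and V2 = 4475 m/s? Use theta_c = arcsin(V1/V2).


V1/V2 = 3675/4475 = 0.821229
theta_c = arcsin(0.821229) = 55.208 degrees

55.208


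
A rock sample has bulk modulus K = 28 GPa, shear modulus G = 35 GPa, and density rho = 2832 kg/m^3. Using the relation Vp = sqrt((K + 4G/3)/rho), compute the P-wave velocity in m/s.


First compute the effective modulus:
K + 4G/3 = 28e9 + 4*35e9/3 = 74666666666.67 Pa
Then divide by density:
74666666666.67 / 2832 = 26365348.3992 Pa/(kg/m^3)
Take the square root:
Vp = sqrt(26365348.3992) = 5134.72 m/s

5134.72


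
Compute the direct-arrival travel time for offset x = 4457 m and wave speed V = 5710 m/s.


t = x / V
= 4457 / 5710
= 0.7806 s

0.7806


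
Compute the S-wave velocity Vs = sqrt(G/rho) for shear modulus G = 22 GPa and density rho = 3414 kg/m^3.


Convert G to Pa: G = 22e9 Pa
Compute G/rho = 22e9 / 3414 = 6444053.8957
Vs = sqrt(6444053.8957) = 2538.51 m/s

2538.51


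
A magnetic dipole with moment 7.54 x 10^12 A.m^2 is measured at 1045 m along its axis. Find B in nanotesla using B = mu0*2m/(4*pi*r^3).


m = 7.54 x 10^12 = 7540000000000 A.m^2
2m = 15080000000000 A.m^2
r^3 = 1045^3 = 1141166125
B = (4pi*10^-7) * 15080000000000 / (4*pi * 1141166125) * 1e9
= 18950086.886454 / 14340316459.3 * 1e9
= 1321455.2789 nT

1321455.2789


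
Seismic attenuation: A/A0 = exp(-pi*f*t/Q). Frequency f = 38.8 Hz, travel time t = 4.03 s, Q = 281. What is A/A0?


pi*f*t/Q = pi*38.8*4.03/281 = 1.748157
A/A0 = exp(-1.748157) = 0.174095

0.174095


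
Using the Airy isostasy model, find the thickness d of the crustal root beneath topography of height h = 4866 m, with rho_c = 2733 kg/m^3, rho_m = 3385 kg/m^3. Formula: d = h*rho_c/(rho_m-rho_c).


rho_m - rho_c = 3385 - 2733 = 652
d = 4866 * 2733 / 652
= 13298778 / 652
= 20396.9 m

20396.9


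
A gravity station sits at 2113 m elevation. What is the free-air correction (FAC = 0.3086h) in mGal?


FAC = 0.3086 * h
= 0.3086 * 2113
= 652.0718 mGal

652.0718


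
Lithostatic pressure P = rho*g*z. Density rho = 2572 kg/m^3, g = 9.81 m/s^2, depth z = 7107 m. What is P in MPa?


P = rho * g * z / 1e6
= 2572 * 9.81 * 7107 / 1e6
= 179318991.24 / 1e6
= 179.319 MPa

179.319


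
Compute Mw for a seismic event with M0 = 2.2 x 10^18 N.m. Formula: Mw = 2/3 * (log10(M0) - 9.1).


log10(M0) = log10(2.2 x 10^18) = 18.3424
Mw = 2/3 * (18.3424 - 9.1)
= 2/3 * 9.2424
= 6.16

6.16


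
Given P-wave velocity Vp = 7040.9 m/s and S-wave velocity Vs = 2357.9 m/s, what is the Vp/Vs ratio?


Vp/Vs = 7040.9 / 2357.9
= 2.9861

2.9861


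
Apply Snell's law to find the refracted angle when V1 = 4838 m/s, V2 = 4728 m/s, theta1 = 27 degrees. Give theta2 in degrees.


sin(theta1) = sin(27 deg) = 0.45399
sin(theta2) = V2/V1 * sin(theta1) = 4728/4838 * 0.45399 = 0.443668
theta2 = arcsin(0.443668) = 26.3382 degrees

26.3382


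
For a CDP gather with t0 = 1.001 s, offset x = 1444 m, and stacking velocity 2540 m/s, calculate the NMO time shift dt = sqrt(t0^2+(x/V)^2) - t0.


x/Vnmo = 1444/2540 = 0.568504
(x/Vnmo)^2 = 0.323197
t0^2 = 1.002001
sqrt(1.002001 + 0.323197) = 1.151172
dt = 1.151172 - 1.001 = 0.150172

0.150172


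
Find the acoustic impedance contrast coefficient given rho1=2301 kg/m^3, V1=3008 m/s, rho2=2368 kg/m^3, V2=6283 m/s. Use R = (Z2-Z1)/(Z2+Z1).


Z1 = 2301 * 3008 = 6921408
Z2 = 2368 * 6283 = 14878144
R = (14878144 - 6921408) / (14878144 + 6921408) = 7956736 / 21799552 = 0.365

0.365


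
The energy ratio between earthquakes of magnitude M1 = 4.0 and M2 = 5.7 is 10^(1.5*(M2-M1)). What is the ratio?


M2 - M1 = 5.7 - 4.0 = 1.7
1.5 * 1.7 = 2.55
ratio = 10^2.55 = 354.81

354.81


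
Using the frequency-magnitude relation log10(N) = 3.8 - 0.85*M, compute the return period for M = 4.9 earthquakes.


log10(N) = 3.8 - 0.85*4.9 = -0.365
N = 10^-0.365 = 0.431519
T = 1/N = 1/0.431519 = 2.3174 years

2.3174


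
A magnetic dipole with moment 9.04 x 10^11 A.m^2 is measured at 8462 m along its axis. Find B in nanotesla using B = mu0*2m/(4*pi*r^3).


m = 9.04 x 10^11 = 904000000000 A.m^2
2m = 1808000000000 A.m^2
r^3 = 8462^3 = 605925267128
B = (4pi*10^-7) * 1808000000000 / (4*pi * 605925267128) * 1e9
= 2271999.807076 / 7614281471335.03 * 1e9
= 298.3866 nT

298.3866


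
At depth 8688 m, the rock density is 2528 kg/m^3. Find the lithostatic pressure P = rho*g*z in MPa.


P = rho * g * z / 1e6
= 2528 * 9.81 * 8688 / 1e6
= 215459619.84 / 1e6
= 215.4596 MPa

215.4596


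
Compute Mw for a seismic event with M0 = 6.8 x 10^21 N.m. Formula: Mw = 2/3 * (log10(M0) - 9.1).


log10(M0) = log10(6.8 x 10^21) = 21.8325
Mw = 2/3 * (21.8325 - 9.1)
= 2/3 * 12.7325
= 8.49

8.49


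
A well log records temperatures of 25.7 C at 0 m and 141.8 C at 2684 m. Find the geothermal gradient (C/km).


dT = 141.8 - 25.7 = 116.1 C
dz = 2684 - 0 = 2684 m
gradient = dT/dz * 1000 = 116.1/2684 * 1000 = 43.2563 C/km

43.2563


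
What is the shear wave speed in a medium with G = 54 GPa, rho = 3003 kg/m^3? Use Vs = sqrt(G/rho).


Convert G to Pa: G = 54e9 Pa
Compute G/rho = 54e9 / 3003 = 17982017.982
Vs = sqrt(17982017.982) = 4240.52 m/s

4240.52


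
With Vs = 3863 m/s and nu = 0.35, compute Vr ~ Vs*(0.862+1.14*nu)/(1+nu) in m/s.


Numerator factor = 0.862 + 1.14*0.35 = 1.261
Denominator = 1 + 0.35 = 1.35
Vr = 3863 * 1.261 / 1.35 = 3608.33 m/s

3608.33


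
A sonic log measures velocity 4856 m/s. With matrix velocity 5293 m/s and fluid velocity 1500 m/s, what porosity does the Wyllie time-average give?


1/V - 1/Vm = 1/4856 - 1/5293 = 1.7e-05
1/Vf - 1/Vm = 1/1500 - 1/5293 = 0.00047774
phi = 1.7e-05 / 0.00047774 = 0.0356

0.0356


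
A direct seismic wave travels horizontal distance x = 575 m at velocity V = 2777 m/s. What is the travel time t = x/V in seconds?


t = x / V
= 575 / 2777
= 0.2071 s

0.2071


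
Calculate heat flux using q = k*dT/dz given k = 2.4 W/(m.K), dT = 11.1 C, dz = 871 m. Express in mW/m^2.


q = k * dT / dz * 1000
= 2.4 * 11.1 / 871 * 1000
= 0.030586 * 1000
= 30.5855 mW/m^2

30.5855


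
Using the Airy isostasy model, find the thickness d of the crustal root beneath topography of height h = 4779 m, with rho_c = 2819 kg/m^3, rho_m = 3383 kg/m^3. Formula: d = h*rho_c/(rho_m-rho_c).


rho_m - rho_c = 3383 - 2819 = 564
d = 4779 * 2819 / 564
= 13472001 / 564
= 23886.53 m

23886.53


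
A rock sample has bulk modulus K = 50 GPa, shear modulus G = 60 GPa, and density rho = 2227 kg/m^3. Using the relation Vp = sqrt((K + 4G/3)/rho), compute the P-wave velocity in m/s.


First compute the effective modulus:
K + 4G/3 = 50e9 + 4*60e9/3 = 130000000000.0 Pa
Then divide by density:
130000000000.0 / 2227 = 58374494.8361 Pa/(kg/m^3)
Take the square root:
Vp = sqrt(58374494.8361) = 7640.32 m/s

7640.32


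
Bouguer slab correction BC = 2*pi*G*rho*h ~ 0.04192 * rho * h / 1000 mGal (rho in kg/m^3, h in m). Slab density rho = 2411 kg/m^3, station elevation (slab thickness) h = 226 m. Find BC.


BC = 0.04192 * rho * h / 1000
= 0.04192 * 2411 * 226 / 1000
= 22.8416 mGal

22.8416


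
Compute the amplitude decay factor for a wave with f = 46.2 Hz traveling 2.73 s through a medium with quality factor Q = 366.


pi*f*t/Q = pi*46.2*2.73/366 = 1.082613
A/A0 = exp(-1.082613) = 0.338709

0.338709


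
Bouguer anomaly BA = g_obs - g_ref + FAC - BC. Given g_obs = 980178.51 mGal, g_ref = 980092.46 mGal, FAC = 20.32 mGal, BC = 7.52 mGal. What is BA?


BA = g_obs - g_ref + FAC - BC
= 980178.51 - 980092.46 + 20.32 - 7.52
= 98.85 mGal

98.85


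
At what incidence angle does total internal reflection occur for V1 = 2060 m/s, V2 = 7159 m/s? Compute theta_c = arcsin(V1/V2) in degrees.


V1/V2 = 2060/7159 = 0.28775
theta_c = arcsin(0.28775) = 16.7233 degrees

16.7233


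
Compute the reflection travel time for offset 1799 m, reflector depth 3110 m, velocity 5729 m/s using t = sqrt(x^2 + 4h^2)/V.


x^2 + 4h^2 = 1799^2 + 4*3110^2 = 3236401 + 38688400 = 41924801
sqrt(41924801) = 6474.9364
t = 6474.9364 / 5729 = 1.1302 s

1.1302


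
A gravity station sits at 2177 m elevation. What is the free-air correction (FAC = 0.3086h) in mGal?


FAC = 0.3086 * h
= 0.3086 * 2177
= 671.8222 mGal

671.8222


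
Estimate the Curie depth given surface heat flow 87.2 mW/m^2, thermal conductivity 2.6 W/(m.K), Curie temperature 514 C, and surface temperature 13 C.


T_Curie - T_surf = 514 - 13 = 501 C
Convert q to W/m^2: 87.2 mW/m^2 = 0.0872 W/m^2
d = 501 * 2.6 / 0.0872 = 14938.07 m

14938.07


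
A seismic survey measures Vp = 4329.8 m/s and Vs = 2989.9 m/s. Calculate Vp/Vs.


Vp/Vs = 4329.8 / 2989.9
= 1.4481

1.4481


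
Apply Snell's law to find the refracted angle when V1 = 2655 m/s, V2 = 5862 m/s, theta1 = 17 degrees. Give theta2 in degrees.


sin(theta1) = sin(17 deg) = 0.292372
sin(theta2) = V2/V1 * sin(theta1) = 5862/2655 * 0.292372 = 0.64553
theta2 = arcsin(0.64553) = 40.2054 degrees

40.2054


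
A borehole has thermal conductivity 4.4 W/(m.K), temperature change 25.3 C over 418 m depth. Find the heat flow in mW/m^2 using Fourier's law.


q = k * dT / dz * 1000
= 4.4 * 25.3 / 418 * 1000
= 0.266316 * 1000
= 266.3158 mW/m^2

266.3158


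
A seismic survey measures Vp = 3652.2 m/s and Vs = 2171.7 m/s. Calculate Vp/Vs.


Vp/Vs = 3652.2 / 2171.7
= 1.6817

1.6817


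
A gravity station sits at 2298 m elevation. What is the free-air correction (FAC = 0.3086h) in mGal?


FAC = 0.3086 * h
= 0.3086 * 2298
= 709.1628 mGal

709.1628


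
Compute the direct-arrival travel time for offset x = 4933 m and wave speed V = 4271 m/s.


t = x / V
= 4933 / 4271
= 1.155 s

1.155


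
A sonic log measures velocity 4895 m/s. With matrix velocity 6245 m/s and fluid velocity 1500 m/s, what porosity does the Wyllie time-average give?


1/V - 1/Vm = 1/4895 - 1/6245 = 4.416e-05
1/Vf - 1/Vm = 1/1500 - 1/6245 = 0.00050654
phi = 4.416e-05 / 0.00050654 = 0.0872

0.0872


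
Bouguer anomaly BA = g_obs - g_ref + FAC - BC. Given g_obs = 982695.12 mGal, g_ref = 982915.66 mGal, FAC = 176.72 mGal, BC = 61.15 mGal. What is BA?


BA = g_obs - g_ref + FAC - BC
= 982695.12 - 982915.66 + 176.72 - 61.15
= -104.97 mGal

-104.97


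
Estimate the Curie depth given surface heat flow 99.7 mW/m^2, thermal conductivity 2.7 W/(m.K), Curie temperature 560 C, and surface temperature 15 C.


T_Curie - T_surf = 560 - 15 = 545 C
Convert q to W/m^2: 99.7 mW/m^2 = 0.0997 W/m^2
d = 545 * 2.7 / 0.0997 = 14759.28 m

14759.28


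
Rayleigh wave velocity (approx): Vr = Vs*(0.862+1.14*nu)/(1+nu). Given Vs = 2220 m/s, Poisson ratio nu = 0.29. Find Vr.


Numerator factor = 0.862 + 1.14*0.29 = 1.1926
Denominator = 1 + 0.29 = 1.29
Vr = 2220 * 1.1926 / 1.29 = 2052.38 m/s

2052.38


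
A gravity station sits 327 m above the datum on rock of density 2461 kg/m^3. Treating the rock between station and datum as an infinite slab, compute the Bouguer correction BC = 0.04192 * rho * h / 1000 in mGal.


BC = 0.04192 * rho * h / 1000
= 0.04192 * 2461 * 327 / 1000
= 33.735 mGal

33.735


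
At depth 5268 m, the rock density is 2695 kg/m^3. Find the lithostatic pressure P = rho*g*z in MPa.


P = rho * g * z / 1e6
= 2695 * 9.81 * 5268 / 1e6
= 139275120.6 / 1e6
= 139.2751 MPa

139.2751


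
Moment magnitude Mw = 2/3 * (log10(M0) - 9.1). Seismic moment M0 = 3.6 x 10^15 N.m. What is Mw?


log10(M0) = log10(3.6 x 10^15) = 15.5563
Mw = 2/3 * (15.5563 - 9.1)
= 2/3 * 6.4563
= 4.3

4.3


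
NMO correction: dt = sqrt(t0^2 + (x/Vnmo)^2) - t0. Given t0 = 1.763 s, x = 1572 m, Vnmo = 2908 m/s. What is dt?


x/Vnmo = 1572/2908 = 0.540578
(x/Vnmo)^2 = 0.292224
t0^2 = 3.108169
sqrt(3.108169 + 0.292224) = 1.844016
dt = 1.844016 - 1.763 = 0.081016

0.081016


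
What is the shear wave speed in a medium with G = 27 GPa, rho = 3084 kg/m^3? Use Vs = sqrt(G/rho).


Convert G to Pa: G = 27e9 Pa
Compute G/rho = 27e9 / 3084 = 8754863.8132
Vs = sqrt(8754863.8132) = 2958.86 m/s

2958.86


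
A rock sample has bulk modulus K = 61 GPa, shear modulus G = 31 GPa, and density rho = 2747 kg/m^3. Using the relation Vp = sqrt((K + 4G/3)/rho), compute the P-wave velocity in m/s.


First compute the effective modulus:
K + 4G/3 = 61e9 + 4*31e9/3 = 102333333333.33 Pa
Then divide by density:
102333333333.33 / 2747 = 37252760.5873 Pa/(kg/m^3)
Take the square root:
Vp = sqrt(37252760.5873) = 6103.5 m/s

6103.5


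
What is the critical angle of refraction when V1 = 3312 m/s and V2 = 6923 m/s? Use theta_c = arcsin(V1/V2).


V1/V2 = 3312/6923 = 0.478405
theta_c = arcsin(0.478405) = 28.5813 degrees

28.5813


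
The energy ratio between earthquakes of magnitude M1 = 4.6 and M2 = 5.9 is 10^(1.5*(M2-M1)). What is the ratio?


M2 - M1 = 5.9 - 4.6 = 1.3
1.5 * 1.3 = 1.95
ratio = 10^1.95 = 89.13

89.13


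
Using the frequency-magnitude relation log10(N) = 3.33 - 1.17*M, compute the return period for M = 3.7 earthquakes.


log10(N) = 3.33 - 1.17*3.7 = -0.999
N = 10^-0.999 = 0.100231
T = 1/N = 1/0.100231 = 9.977 years

9.977


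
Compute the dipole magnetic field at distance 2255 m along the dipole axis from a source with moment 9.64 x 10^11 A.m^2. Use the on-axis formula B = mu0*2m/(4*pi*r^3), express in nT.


m = 9.64 x 10^11 = 964000000000 A.m^2
2m = 1928000000000 A.m^2
r^3 = 2255^3 = 11466731375
B = (4pi*10^-7) * 1928000000000 / (4*pi * 11466731375) * 1e9
= 2422796.254448 / 144095196193.55 * 1e9
= 16813.8586 nT

16813.8586


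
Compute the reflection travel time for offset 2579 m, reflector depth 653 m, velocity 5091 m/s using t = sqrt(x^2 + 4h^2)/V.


x^2 + 4h^2 = 2579^2 + 4*653^2 = 6651241 + 1705636 = 8356877
sqrt(8356877) = 2890.8264
t = 2890.8264 / 5091 = 0.5678 s

0.5678


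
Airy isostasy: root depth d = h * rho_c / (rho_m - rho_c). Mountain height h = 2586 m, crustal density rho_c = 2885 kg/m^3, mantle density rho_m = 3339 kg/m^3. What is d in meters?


rho_m - rho_c = 3339 - 2885 = 454
d = 2586 * 2885 / 454
= 7460610 / 454
= 16433.06 m

16433.06


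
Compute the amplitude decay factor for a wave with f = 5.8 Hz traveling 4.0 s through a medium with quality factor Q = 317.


pi*f*t/Q = pi*5.8*4.0/317 = 0.229921
A/A0 = exp(-0.229921) = 0.794596

0.794596


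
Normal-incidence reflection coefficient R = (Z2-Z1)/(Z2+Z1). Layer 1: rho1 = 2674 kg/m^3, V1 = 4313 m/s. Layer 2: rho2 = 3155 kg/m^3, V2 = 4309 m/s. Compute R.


Z1 = 2674 * 4313 = 11532962
Z2 = 3155 * 4309 = 13594895
R = (13594895 - 11532962) / (13594895 + 11532962) = 2061933 / 25127857 = 0.0821

0.0821


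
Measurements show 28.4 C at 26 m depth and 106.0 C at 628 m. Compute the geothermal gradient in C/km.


dT = 106.0 - 28.4 = 77.6 C
dz = 628 - 26 = 602 m
gradient = dT/dz * 1000 = 77.6/602 * 1000 = 128.9037 C/km

128.9037


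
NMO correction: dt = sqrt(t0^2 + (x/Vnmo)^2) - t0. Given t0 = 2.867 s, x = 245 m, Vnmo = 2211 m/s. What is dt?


x/Vnmo = 245/2211 = 0.11081
(x/Vnmo)^2 = 0.012279
t0^2 = 8.219689
sqrt(8.219689 + 0.012279) = 2.869141
dt = 2.869141 - 2.867 = 0.002141

0.002141


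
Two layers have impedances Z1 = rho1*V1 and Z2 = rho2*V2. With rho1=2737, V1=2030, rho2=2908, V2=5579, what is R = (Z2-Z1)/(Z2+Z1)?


Z1 = 2737 * 2030 = 5556110
Z2 = 2908 * 5579 = 16223732
R = (16223732 - 5556110) / (16223732 + 5556110) = 10667622 / 21779842 = 0.4898

0.4898


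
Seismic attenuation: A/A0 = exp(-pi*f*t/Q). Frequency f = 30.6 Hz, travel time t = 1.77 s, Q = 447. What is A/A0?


pi*f*t/Q = pi*30.6*1.77/447 = 0.38066
A/A0 = exp(-0.38066) = 0.68341

0.68341


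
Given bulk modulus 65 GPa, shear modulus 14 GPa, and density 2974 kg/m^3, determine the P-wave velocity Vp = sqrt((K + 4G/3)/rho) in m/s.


First compute the effective modulus:
K + 4G/3 = 65e9 + 4*14e9/3 = 83666666666.67 Pa
Then divide by density:
83666666666.67 / 2974 = 28132705.6714 Pa/(kg/m^3)
Take the square root:
Vp = sqrt(28132705.6714) = 5304.03 m/s

5304.03


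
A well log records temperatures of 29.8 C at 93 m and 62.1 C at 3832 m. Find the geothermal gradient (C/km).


dT = 62.1 - 29.8 = 32.3 C
dz = 3832 - 93 = 3739 m
gradient = dT/dz * 1000 = 32.3/3739 * 1000 = 8.6387 C/km

8.6387


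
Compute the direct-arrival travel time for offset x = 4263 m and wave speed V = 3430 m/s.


t = x / V
= 4263 / 3430
= 1.2429 s

1.2429


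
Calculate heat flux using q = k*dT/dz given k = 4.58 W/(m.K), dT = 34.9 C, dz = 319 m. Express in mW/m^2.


q = k * dT / dz * 1000
= 4.58 * 34.9 / 319 * 1000
= 0.501072 * 1000
= 501.0721 mW/m^2

501.0721


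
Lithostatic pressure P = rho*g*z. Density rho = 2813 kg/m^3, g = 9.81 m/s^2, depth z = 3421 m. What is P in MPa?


P = rho * g * z / 1e6
= 2813 * 9.81 * 3421 / 1e6
= 94404308.13 / 1e6
= 94.4043 MPa

94.4043


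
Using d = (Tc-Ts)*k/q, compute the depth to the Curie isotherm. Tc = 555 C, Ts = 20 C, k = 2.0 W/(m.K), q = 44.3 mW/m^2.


T_Curie - T_surf = 555 - 20 = 535 C
Convert q to W/m^2: 44.3 mW/m^2 = 0.0443 W/m^2
d = 535 * 2.0 / 0.0443 = 24153.5 m

24153.5


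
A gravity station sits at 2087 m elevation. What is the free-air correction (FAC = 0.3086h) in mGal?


FAC = 0.3086 * h
= 0.3086 * 2087
= 644.0482 mGal

644.0482


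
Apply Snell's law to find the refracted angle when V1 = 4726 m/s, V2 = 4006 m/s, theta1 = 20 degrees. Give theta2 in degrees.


sin(theta1) = sin(20 deg) = 0.34202
sin(theta2) = V2/V1 * sin(theta1) = 4006/4726 * 0.34202 = 0.289914
theta2 = arcsin(0.289914) = 16.8528 degrees

16.8528


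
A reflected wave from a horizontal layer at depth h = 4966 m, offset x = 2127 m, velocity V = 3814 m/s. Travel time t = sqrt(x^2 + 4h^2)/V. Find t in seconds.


x^2 + 4h^2 = 2127^2 + 4*4966^2 = 4524129 + 98644624 = 103168753
sqrt(103168753) = 10157.202
t = 10157.202 / 3814 = 2.6631 s

2.6631


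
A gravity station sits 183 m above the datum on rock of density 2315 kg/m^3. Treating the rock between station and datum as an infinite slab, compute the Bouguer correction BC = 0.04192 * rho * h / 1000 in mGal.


BC = 0.04192 * rho * h / 1000
= 0.04192 * 2315 * 183 / 1000
= 17.7592 mGal

17.7592


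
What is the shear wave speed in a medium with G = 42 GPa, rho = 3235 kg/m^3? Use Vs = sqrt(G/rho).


Convert G to Pa: G = 42e9 Pa
Compute G/rho = 42e9 / 3235 = 12982998.4544
Vs = sqrt(12982998.4544) = 3603.19 m/s

3603.19


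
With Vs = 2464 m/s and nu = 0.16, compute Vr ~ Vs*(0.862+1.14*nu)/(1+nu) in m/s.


Numerator factor = 0.862 + 1.14*0.16 = 1.0444
Denominator = 1 + 0.16 = 1.16
Vr = 2464 * 1.0444 / 1.16 = 2218.45 m/s

2218.45


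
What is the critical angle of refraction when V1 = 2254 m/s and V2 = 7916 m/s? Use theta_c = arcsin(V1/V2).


V1/V2 = 2254/7916 = 0.28474
theta_c = arcsin(0.28474) = 16.5433 degrees

16.5433


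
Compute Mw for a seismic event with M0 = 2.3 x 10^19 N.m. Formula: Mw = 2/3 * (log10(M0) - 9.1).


log10(M0) = log10(2.3 x 10^19) = 19.3617
Mw = 2/3 * (19.3617 - 9.1)
= 2/3 * 10.2617
= 6.84

6.84


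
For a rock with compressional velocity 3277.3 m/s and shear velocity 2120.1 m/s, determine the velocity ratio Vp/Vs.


Vp/Vs = 3277.3 / 2120.1
= 1.5458

1.5458


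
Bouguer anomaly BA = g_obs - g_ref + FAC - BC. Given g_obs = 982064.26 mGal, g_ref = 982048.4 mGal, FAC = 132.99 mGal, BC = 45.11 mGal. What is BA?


BA = g_obs - g_ref + FAC - BC
= 982064.26 - 982048.4 + 132.99 - 45.11
= 103.74 mGal

103.74


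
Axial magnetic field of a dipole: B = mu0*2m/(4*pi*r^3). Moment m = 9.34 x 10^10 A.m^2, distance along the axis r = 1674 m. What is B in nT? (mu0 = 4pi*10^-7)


m = 9.34 x 10^10 = 93400000000 A.m^2
2m = 186800000000 A.m^2
r^3 = 1674^3 = 4691010024
B = (4pi*10^-7) * 186800000000 / (4*pi * 4691010024) * 1e9
= 234739.803076 / 58948970517.26 * 1e9
= 3982.0849 nT

3982.0849


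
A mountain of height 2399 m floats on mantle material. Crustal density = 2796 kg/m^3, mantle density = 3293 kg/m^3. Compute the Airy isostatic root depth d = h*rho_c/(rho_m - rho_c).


rho_m - rho_c = 3293 - 2796 = 497
d = 2399 * 2796 / 497
= 6707604 / 497
= 13496.19 m

13496.19


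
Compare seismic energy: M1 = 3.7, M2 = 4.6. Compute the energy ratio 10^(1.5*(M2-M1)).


M2 - M1 = 4.6 - 3.7 = 0.9
1.5 * 0.9 = 1.35
ratio = 10^1.35 = 22.39

22.39


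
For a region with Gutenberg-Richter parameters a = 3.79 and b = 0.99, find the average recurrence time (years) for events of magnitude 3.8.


log10(N) = 3.79 - 0.99*3.8 = 0.028
N = 10^0.028 = 1.066596
T = 1/N = 1/1.066596 = 0.9376 years

0.9376


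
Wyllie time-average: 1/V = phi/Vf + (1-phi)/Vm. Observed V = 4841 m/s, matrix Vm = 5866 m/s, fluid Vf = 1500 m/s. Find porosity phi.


1/V - 1/Vm = 1/4841 - 1/5866 = 3.609e-05
1/Vf - 1/Vm = 1/1500 - 1/5866 = 0.00049619
phi = 3.609e-05 / 0.00049619 = 0.0727

0.0727


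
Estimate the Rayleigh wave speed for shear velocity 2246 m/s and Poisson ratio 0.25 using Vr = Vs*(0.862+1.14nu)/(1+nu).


Numerator factor = 0.862 + 1.14*0.25 = 1.147
Denominator = 1 + 0.25 = 1.25
Vr = 2246 * 1.147 / 1.25 = 2060.93 m/s

2060.93


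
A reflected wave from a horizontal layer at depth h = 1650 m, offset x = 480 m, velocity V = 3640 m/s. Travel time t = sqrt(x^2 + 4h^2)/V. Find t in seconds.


x^2 + 4h^2 = 480^2 + 4*1650^2 = 230400 + 10890000 = 11120400
sqrt(11120400) = 3334.7264
t = 3334.7264 / 3640 = 0.9161 s

0.9161


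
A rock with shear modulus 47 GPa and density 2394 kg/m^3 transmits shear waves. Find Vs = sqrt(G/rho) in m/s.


Convert G to Pa: G = 47e9 Pa
Compute G/rho = 47e9 / 2394 = 19632414.3693
Vs = sqrt(19632414.3693) = 4430.85 m/s

4430.85


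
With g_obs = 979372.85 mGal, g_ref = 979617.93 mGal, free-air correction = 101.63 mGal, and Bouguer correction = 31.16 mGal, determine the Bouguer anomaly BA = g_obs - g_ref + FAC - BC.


BA = g_obs - g_ref + FAC - BC
= 979372.85 - 979617.93 + 101.63 - 31.16
= -174.61 mGal

-174.61


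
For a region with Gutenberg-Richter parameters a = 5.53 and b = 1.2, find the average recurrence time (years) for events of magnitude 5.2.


log10(N) = 5.53 - 1.2*5.2 = -0.71
N = 10^-0.71 = 0.194984
T = 1/N = 1/0.194984 = 5.1286 years

5.1286


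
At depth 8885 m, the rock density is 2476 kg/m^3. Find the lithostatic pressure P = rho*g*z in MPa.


P = rho * g * z / 1e6
= 2476 * 9.81 * 8885 / 1e6
= 215812740.6 / 1e6
= 215.8127 MPa

215.8127


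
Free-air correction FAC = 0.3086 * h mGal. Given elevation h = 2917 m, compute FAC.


FAC = 0.3086 * h
= 0.3086 * 2917
= 900.1862 mGal

900.1862


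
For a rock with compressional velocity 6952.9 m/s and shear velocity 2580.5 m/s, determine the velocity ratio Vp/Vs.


Vp/Vs = 6952.9 / 2580.5
= 2.6944

2.6944


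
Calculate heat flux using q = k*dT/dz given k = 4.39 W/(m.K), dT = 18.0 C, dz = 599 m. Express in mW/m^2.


q = k * dT / dz * 1000
= 4.39 * 18.0 / 599 * 1000
= 0.13192 * 1000
= 131.9199 mW/m^2

131.9199


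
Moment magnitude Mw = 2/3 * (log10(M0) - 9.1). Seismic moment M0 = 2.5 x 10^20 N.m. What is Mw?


log10(M0) = log10(2.5 x 10^20) = 20.3979
Mw = 2/3 * (20.3979 - 9.1)
= 2/3 * 11.2979
= 7.53

7.53


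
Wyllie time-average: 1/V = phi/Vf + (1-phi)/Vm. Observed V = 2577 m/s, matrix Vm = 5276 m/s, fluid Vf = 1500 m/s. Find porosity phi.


1/V - 1/Vm = 1/2577 - 1/5276 = 0.00019851
1/Vf - 1/Vm = 1/1500 - 1/5276 = 0.00047713
phi = 0.00019851 / 0.00047713 = 0.4161

0.4161


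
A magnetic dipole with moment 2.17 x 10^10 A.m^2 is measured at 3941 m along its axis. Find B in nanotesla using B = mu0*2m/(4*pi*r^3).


m = 2.17 x 10^10 = 21700000000 A.m^2
2m = 43400000000 A.m^2
r^3 = 3941^3 = 61209566621
B = (4pi*10^-7) * 43400000000 / (4*pi * 61209566621) * 1e9
= 54538.048466 / 769182099303.79 * 1e9
= 70.9039 nT

70.9039


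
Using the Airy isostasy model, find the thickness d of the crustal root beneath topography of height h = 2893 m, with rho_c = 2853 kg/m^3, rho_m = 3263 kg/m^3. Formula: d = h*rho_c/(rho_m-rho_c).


rho_m - rho_c = 3263 - 2853 = 410
d = 2893 * 2853 / 410
= 8253729 / 410
= 20131.05 m

20131.05


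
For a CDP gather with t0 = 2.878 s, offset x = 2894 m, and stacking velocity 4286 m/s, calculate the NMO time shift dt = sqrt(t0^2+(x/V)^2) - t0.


x/Vnmo = 2894/4286 = 0.675222
(x/Vnmo)^2 = 0.455924
t0^2 = 8.282884
sqrt(8.282884 + 0.455924) = 2.956148
dt = 2.956148 - 2.878 = 0.078148

0.078148


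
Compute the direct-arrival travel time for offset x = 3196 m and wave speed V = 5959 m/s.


t = x / V
= 3196 / 5959
= 0.5363 s

0.5363


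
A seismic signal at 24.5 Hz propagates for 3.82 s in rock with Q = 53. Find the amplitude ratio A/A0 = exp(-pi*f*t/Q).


pi*f*t/Q = pi*24.5*3.82/53 = 5.547578
A/A0 = exp(-5.547578) = 0.003897

0.003897


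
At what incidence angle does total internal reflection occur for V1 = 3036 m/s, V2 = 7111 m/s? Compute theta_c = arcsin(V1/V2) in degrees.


V1/V2 = 3036/7111 = 0.426944
theta_c = arcsin(0.426944) = 25.2738 degrees

25.2738


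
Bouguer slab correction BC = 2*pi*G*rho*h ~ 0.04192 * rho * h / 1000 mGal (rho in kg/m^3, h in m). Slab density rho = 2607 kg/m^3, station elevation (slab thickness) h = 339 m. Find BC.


BC = 0.04192 * rho * h / 1000
= 0.04192 * 2607 * 339 / 1000
= 37.0478 mGal

37.0478


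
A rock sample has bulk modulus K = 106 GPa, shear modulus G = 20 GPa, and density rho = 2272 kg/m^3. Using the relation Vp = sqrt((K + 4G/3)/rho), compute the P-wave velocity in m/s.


First compute the effective modulus:
K + 4G/3 = 106e9 + 4*20e9/3 = 132666666666.67 Pa
Then divide by density:
132666666666.67 / 2272 = 58392018.7793 Pa/(kg/m^3)
Take the square root:
Vp = sqrt(58392018.7793) = 7641.47 m/s

7641.47


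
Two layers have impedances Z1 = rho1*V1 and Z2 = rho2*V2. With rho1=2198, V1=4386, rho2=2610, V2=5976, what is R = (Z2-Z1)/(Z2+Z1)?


Z1 = 2198 * 4386 = 9640428
Z2 = 2610 * 5976 = 15597360
R = (15597360 - 9640428) / (15597360 + 9640428) = 5956932 / 25237788 = 0.236

0.236


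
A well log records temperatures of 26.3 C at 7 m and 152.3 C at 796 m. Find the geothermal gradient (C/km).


dT = 152.3 - 26.3 = 126.0 C
dz = 796 - 7 = 789 m
gradient = dT/dz * 1000 = 126.0/789 * 1000 = 159.6958 C/km

159.6958


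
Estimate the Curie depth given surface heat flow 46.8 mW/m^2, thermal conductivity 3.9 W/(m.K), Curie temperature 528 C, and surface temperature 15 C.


T_Curie - T_surf = 528 - 15 = 513 C
Convert q to W/m^2: 46.8 mW/m^2 = 0.0468 W/m^2
d = 513 * 3.9 / 0.0468 = 42750.0 m

42750.0


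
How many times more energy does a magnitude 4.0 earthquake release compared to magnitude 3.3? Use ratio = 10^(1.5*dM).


M2 - M1 = 4.0 - 3.3 = 0.7
1.5 * 0.7 = 1.05
ratio = 10^1.05 = 11.22

11.22


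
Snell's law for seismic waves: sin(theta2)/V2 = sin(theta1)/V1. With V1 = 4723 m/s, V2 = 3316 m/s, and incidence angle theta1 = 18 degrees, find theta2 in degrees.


sin(theta1) = sin(18 deg) = 0.309017
sin(theta2) = V2/V1 * sin(theta1) = 3316/4723 * 0.309017 = 0.21696
theta2 = arcsin(0.21696) = 12.5305 degrees

12.5305


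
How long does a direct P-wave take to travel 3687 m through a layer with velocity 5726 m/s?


t = x / V
= 3687 / 5726
= 0.6439 s

0.6439


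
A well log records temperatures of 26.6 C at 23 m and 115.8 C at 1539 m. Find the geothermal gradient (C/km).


dT = 115.8 - 26.6 = 89.2 C
dz = 1539 - 23 = 1516 m
gradient = dT/dz * 1000 = 89.2/1516 * 1000 = 58.8391 C/km

58.8391


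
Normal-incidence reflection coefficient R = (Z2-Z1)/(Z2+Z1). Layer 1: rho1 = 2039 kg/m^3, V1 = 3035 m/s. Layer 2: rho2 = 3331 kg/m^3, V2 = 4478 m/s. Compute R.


Z1 = 2039 * 3035 = 6188365
Z2 = 3331 * 4478 = 14916218
R = (14916218 - 6188365) / (14916218 + 6188365) = 8727853 / 21104583 = 0.4136

0.4136
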